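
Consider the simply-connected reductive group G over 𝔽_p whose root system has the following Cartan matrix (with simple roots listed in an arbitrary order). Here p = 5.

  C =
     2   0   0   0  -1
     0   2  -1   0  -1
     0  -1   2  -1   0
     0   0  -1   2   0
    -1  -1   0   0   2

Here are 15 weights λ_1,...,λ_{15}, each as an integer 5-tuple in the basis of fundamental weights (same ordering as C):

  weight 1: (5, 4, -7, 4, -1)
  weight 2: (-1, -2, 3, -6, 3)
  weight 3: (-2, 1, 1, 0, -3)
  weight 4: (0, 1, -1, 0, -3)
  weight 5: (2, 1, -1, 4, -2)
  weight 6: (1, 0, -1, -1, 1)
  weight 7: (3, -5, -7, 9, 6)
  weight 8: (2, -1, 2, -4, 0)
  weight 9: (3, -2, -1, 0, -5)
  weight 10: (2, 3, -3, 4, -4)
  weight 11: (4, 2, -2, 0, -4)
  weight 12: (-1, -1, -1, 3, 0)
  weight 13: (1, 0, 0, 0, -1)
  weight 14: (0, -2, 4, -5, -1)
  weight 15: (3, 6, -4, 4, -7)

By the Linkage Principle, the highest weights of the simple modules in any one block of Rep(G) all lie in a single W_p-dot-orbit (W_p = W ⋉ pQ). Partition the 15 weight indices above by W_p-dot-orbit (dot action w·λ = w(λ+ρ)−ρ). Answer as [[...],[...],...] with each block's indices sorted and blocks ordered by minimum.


Cartan matrix: type A_5 (|W|=720); un-permuting the 5 rows.

Alcove-folded reps (p=5, 15 weights, presented ϖ-order):

  [1] (0, 0, 0, 4, 1)
  [2] (2, 1, 1, 1, 0)
  [3] (2, 1, 1, 1, 0)
  [4] (1, 0, 0, 1, 1)
  [5] (1, 0, 0, 1, 1)
  [6] (2, 1, 0, 0, 2)
  [7] (1, 0, 0, 1, 1)
  [8] (1, 0, 0, 1, 1)
  [9] (0, 0, 0, 4, 1)
  [10] (2, 1, 1, 1, 0)
  [11] (2, 1, 0, 0, 2)
  [12] (0, 0, 0, 4, 1)
  [13] (2, 1, 1, 1, 0)
  [14] (0, 0, 0, 4, 1)
  [15] (2, 1, 1, 1, 0)

Linkage partition of the 15 weights (4 classes, p=5):

[[1, 9, 12, 14], [2, 3, 10, 13, 15], [4, 5, 7, 8], [6, 11]]


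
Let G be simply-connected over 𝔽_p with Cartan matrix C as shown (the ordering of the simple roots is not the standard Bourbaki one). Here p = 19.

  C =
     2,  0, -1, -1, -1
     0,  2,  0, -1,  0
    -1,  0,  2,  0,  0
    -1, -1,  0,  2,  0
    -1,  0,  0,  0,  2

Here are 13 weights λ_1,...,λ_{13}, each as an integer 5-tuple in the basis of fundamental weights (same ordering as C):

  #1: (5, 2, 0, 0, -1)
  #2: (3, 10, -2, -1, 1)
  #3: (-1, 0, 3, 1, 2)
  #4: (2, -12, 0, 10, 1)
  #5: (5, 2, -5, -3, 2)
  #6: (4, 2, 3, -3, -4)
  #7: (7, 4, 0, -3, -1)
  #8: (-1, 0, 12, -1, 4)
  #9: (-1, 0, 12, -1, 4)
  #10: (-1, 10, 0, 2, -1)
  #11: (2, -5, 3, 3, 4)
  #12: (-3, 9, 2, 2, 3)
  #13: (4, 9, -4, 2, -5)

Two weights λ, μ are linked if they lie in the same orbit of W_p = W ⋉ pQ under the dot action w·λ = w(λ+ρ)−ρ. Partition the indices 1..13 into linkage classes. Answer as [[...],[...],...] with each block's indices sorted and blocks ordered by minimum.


Type D_5, rank 5, |W|=1920; reorder rows/cols to standard.

Folding the 13 weights λ_j+ρ into Ā_19 (reps in the given 5-coord order):

    λ_1 → (6, 3, 1, 1, 0)
    λ_2 → (2, 10, 1, 1, 2)
    λ_3 → (0, 1, 4, 2, 3)
    λ_4 → (2, 10, 1, 1, 2)
    λ_5 → (0, 1, 4, 2, 3)
    λ_6 → (0, 1, 4, 2, 3)
    λ_7 → (6, 3, 1, 1, 0)
    λ_8 → (0, 1, 13, 0, 5)
    λ_9 → (0, 1, 13, 0, 5)
    λ_10 → (0, 11, 1, 3, 0)
    λ_11 → (3, 4, 4, 0, 5)
    λ_12 → (2, 10, 1, 1, 2)
    λ_13 → (2, 10, 1, 1, 2)

The 13 indices split into 6 linkage classes (same alcove rep ⇔ same W_19-dot-orbit):

[[1, 7], [2, 4, 12, 13], [3, 5, 6], [8, 9], [10], [11]]


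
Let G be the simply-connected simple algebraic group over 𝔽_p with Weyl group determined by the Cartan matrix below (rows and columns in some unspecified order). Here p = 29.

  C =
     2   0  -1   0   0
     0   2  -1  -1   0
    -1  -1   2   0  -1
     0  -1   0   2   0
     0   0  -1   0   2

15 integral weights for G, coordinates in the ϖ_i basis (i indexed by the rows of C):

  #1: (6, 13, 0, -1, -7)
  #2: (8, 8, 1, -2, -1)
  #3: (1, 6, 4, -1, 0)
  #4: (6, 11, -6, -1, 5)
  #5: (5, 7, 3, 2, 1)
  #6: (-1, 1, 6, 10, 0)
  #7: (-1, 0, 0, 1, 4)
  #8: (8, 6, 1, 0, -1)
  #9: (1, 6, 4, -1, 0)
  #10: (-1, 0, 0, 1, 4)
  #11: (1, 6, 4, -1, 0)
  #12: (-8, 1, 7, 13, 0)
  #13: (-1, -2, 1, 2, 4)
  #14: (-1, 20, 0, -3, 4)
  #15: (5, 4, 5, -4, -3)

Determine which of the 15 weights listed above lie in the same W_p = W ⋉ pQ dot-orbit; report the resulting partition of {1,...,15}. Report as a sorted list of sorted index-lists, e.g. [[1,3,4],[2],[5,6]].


Root system D_5: the 5×5 matrix C matches after relabeling.

Folding the 15 weights λ_j+ρ into Ā_29 (reps in the given 5-coord order):

  1: (2, 7, 5, 0, 1) · 2: (9, 7, 2, 1, 0) · 3: (2, 7, 5, 0, 1) · 4: (2, 7, 5, 0, 1) · 5: (6, 2, 4, 3, 2) · 6: (0, 1, 7, 11, 1) · 7: (0, 1, 1, 2, 5) · 8: (9, 7, 2, 1, 0) · 9: (2, 7, 5, 0, 1) · 10: (0, 1, 1, 2, 5) · 11: (2, 7, 5, 0, 1) · 12: (7, 2, 1, 14, 1) · 13: (0, 1, 1, 2, 5) · 14: (0, 1, 1, 2, 5) · 15: (6, 2, 4, 3, 2)

The 15 indices split into 6 linkage classes (same alcove rep ⇔ same W_29-dot-orbit):

[[1, 3, 4, 9, 11], [2, 8], [5, 15], [6], [7, 10, 13, 14], [12]]


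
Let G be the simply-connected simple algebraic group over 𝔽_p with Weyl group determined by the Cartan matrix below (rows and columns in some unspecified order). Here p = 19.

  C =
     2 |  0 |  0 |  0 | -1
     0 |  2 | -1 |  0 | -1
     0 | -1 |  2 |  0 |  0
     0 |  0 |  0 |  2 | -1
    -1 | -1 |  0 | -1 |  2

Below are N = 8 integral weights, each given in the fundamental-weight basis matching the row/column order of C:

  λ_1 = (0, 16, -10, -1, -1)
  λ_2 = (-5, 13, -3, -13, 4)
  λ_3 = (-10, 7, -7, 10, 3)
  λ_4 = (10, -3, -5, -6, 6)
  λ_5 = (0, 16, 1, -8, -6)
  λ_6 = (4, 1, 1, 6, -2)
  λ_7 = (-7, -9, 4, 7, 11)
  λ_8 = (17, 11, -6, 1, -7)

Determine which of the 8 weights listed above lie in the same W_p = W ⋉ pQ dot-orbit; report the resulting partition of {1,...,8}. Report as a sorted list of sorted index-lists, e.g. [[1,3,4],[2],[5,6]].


Root system D_5: the 5×5 matrix C matches after relabeling.

λ_j+ρ reflected into Ā_19 (⟨·,θ^∨⟩≤19); 5-tuples as given:

  1: (1, 1, 9, 0, 0)
  2: (7, 0, 2, 1, 4)
  3: (4, 1, 2, 6, 1)
  4: (7, 0, 2, 1, 4)
  5: (7, 0, 2, 1, 4)
  6: (4, 1, 2, 6, 1)
  7: (4, 1, 2, 6, 1)
  8: (7, 0, 2, 1, 4)

3 distinct reps among the 8 weights ⇒ 3 W_19-linkage classes:

[[1], [2, 4, 5, 8], [3, 6, 7]]


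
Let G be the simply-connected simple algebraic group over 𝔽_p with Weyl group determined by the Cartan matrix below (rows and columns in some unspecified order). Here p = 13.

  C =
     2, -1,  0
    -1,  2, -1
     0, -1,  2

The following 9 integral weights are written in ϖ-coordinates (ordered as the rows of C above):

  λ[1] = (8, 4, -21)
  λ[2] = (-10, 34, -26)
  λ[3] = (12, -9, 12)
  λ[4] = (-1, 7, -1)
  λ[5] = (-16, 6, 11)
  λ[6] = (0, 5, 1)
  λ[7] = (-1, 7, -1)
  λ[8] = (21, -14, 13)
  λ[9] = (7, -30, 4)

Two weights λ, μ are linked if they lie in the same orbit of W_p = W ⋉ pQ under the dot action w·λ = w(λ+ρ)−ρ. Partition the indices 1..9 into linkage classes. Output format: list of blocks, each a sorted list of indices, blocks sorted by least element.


C ↔ A_3 under row/col permutation; |W(A_3)| = 24.

Alcove-folded reps (p=13, 9 weights, presented ϖ-order):

  [1] (1, 6, 2)
  [2] (1, 3, 9)
  [3] (0, 8, 0)
  [4] (0, 8, 0)
  [5] (1, 6, 2)
  [6] (1, 6, 2)
  [7] (0, 8, 0)
  [8] (1, 3, 9)
  [9] (5, 3, 2)

Linkage partition of the 9 weights (4 classes, p=13):

[[1, 5, 6], [2, 8], [3, 4, 7], [9]]


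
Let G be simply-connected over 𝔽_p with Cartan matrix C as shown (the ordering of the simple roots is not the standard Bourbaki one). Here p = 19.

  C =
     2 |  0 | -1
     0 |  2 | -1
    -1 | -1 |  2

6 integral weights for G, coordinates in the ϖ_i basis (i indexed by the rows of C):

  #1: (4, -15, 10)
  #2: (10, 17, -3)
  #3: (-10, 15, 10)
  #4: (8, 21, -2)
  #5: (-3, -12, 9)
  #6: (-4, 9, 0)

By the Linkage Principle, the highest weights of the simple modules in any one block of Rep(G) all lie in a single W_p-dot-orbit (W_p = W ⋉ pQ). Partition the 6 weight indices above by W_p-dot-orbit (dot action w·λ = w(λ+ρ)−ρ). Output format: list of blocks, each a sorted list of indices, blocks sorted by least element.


Root system A_3: the 3×3 matrix C matches after relabeling.

Alcove-folded reps (p=19, 6 weights, presented ϖ-order):

    λ_1 → (2, 11, 3)
    λ_2 → (1, 8, 2)
    λ_3 → (1, 8, 2)
    λ_4 → (1, 8, 2)
    λ_5 → (1, 8, 2)
    λ_6 → (1, 8, 2)

The 6 indices split into 2 linkage classes (same alcove rep ⇔ same W_19-dot-orbit):

[[1], [2, 3, 4, 5, 6]]


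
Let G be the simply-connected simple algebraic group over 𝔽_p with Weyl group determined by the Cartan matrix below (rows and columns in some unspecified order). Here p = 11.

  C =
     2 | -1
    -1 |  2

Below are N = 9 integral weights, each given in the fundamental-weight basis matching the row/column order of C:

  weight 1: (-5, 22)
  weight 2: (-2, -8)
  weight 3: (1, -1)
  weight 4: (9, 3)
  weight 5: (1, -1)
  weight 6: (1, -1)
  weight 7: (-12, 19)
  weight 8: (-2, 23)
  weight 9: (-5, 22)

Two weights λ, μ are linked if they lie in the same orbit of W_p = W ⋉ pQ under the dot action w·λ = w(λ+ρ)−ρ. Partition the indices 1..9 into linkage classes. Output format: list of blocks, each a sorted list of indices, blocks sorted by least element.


A_2 Cartan matrix, 2 simple roots permuted; ρ=(1,1).

λ_j+ρ reflected into Ā_11 (⟨·,θ^∨⟩≤11); 2-tuples as given:

  1: (7, 1);  2: (7, 1);  3: (2, 0);  4: (7, 1);  5: (2, 0);  6: (2, 0);  7: (2, 0);  8: (9, 1);  9: (7, 1)

These 9 weights hit 3 W_11-dot-orbits; sizes (4, 4, 1):

[[1, 2, 4, 9], [3, 5, 6, 7], [8]]


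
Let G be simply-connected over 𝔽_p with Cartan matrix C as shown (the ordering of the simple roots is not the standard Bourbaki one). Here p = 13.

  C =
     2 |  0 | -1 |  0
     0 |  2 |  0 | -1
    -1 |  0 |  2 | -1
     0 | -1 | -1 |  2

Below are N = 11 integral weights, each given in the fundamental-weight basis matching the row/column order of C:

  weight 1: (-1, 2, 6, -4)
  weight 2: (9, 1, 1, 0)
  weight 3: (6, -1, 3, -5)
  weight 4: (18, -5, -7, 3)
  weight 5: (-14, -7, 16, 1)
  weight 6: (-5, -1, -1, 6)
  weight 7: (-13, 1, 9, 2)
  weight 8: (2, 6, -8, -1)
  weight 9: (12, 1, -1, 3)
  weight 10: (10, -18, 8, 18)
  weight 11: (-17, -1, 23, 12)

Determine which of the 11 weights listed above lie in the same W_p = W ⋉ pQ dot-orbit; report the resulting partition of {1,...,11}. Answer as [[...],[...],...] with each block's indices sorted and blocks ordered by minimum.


Type A_4, rank 4, |W|=120; reorder rows/cols to standard.

Alcove-folded reps (p=13, 11 weights, presented ϖ-order):

  λ_1+ρ ↦ (0, 0, 4, 3);  λ_2+ρ ↦ (8, 0, 2, 1);  λ_3+ρ ↦ (7, 4, 0, 0);  λ_4+ρ ↦ (7, 4, 0, 0);  λ_5+ρ ↦ (7, 4, 0, 0);  λ_6+ρ ↦ (0, 0, 4, 3);  λ_7+ρ ↦ (8, 0, 2, 1);  λ_8+ρ ↦ (0, 0, 4, 3);  λ_9+ρ ↦ (7, 4, 0, 0);  λ_10+ρ ↦ (0, 2, 7, 2);  λ_11+ρ ↦ (8, 2, 0, 0)

Grouping the 11 weights by Ā_13-representative: 5 linkage classes.

[[1, 6, 8], [2, 7], [3, 4, 5, 9], [10], [11]]


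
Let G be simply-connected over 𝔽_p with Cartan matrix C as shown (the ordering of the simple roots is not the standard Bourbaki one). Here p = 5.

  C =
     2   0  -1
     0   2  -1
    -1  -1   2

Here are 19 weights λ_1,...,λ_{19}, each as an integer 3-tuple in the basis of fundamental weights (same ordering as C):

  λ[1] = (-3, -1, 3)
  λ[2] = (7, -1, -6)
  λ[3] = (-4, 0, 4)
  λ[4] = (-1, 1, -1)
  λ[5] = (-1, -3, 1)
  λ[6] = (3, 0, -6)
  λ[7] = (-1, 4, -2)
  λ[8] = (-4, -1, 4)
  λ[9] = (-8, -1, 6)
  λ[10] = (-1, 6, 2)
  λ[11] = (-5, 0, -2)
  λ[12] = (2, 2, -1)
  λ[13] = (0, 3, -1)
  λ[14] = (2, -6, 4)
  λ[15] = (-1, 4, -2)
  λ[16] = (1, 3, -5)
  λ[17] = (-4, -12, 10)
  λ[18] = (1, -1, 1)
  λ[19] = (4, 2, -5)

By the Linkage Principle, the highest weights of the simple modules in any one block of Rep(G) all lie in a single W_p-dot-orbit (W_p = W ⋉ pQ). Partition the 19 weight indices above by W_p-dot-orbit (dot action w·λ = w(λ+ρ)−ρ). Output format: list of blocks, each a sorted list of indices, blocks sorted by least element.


Type A_3, rank 3, |W|=24; reorder rows/cols to standard.

Ā_5 reps of the 19 weights (A_3, coords as presented):

  [1] (2, 0, 2)
  [2] (0, 2, 0)
  [3] (2, 0, 2)
  [4] (0, 2, 0)
  [5] (0, 2, 0)
  [6] (1, 4, 0)
  [7] (1, 4, 0)
  [8] (3, 0, 2)
  [9] (3, 0, 2)
  [10] (3, 0, 2)
  [11] (1, 4, 0)
  [12] (2, 2, 0)
  [13] (1, 4, 0)
  [14] (0, 2, 0)
  [15] (1, 4, 0)
  [16] (2, 0, 2)
  [17] (2, 0, 2)
  [18] (2, 0, 2)
  [19] (1, 1, 3)

Linkage partition of the 19 weights (6 classes, p=5):

[[1, 3, 16, 17, 18], [2, 4, 5, 14], [6, 7, 11, 13, 15], [8, 9, 10], [12], [19]]


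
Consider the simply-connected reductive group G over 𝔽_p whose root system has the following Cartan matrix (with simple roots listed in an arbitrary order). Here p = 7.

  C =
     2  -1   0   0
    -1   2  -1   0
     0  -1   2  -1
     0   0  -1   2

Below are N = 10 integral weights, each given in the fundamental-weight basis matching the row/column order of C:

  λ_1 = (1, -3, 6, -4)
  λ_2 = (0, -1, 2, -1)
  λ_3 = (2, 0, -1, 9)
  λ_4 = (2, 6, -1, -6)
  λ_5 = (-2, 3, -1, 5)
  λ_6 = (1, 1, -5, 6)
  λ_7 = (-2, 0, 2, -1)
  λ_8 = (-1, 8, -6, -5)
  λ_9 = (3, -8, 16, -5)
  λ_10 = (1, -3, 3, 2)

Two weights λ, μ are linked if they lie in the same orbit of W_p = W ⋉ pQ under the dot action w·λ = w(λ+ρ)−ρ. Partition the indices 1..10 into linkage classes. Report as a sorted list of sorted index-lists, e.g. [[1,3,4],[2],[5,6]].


Root system A_4: the 4×4 matrix C matches after relabeling.

Folding the 10 weights λ_j+ρ into Ā_7 (reps in the given 4-coord order):

    [1] (0, 2, 2, 3)
    [2] (1, 0, 3, 0)
    [3] (1, 0, 3, 0)
    [4] (0, 2, 2, 3)
    [5] (2, 1, 0, 3)
    [6] (0, 2, 2, 3)
    [7] (1, 0, 3, 0)
    [8] (0, 2, 2, 3)
    [9] (1, 0, 3, 0)
    [10] (0, 2, 2, 3)

Linkage partition of the 10 weights (3 classes, p=7):

[[1, 4, 6, 8, 10], [2, 3, 7, 9], [5]]


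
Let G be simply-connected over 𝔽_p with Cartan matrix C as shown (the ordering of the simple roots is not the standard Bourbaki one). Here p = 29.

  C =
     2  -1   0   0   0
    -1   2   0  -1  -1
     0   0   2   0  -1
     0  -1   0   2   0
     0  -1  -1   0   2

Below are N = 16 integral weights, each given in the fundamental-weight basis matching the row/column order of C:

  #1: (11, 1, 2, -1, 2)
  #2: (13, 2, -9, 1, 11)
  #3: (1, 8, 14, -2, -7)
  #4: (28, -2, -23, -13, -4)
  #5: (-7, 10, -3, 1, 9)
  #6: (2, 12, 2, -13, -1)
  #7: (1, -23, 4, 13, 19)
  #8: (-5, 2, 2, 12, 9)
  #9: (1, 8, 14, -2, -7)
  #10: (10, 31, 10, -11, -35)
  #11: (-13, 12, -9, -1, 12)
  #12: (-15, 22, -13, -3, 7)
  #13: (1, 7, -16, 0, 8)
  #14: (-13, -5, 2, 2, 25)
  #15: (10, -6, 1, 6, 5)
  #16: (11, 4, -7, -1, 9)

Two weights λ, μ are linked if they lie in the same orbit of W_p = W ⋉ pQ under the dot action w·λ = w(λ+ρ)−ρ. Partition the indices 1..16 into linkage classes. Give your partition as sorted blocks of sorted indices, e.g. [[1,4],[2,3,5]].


Dynkin diagram of C (from the 8 off-diagonal −1 entries): D_5.

Each λ_j+ρ reduced to Ā_29; 5-tuples below use C's row order:

    1: (12, 2, 3, 0, 3)
    2: (12, 2, 3, 0, 3)
    3: (2, 2, 9, 1, 6)
    4: (3, 1, 3, 12, 0)
    5: (6, 5, 2, 2, 1)
    6: (3, 1, 3, 12, 0)
    7: (12, 2, 3, 0, 3)
    8: (3, 1, 3, 12, 0)
    9: (2, 2, 9, 1, 6)
    10: (2, 2, 9, 1, 6)
    11: (12, 1, 8, 0, 2)
    12: (12, 2, 3, 0, 3)
    13: (2, 2, 9, 1, 6)
    14: (3, 1, 3, 12, 0)
    15: (6, 5, 2, 2, 1)
    16: (12, 2, 3, 0, 3)

Linkage partition of the 16 weights (5 classes, p=29):

[[1, 2, 7, 12, 16], [3, 9, 10, 13], [4, 6, 8, 14], [5, 15], [11]]


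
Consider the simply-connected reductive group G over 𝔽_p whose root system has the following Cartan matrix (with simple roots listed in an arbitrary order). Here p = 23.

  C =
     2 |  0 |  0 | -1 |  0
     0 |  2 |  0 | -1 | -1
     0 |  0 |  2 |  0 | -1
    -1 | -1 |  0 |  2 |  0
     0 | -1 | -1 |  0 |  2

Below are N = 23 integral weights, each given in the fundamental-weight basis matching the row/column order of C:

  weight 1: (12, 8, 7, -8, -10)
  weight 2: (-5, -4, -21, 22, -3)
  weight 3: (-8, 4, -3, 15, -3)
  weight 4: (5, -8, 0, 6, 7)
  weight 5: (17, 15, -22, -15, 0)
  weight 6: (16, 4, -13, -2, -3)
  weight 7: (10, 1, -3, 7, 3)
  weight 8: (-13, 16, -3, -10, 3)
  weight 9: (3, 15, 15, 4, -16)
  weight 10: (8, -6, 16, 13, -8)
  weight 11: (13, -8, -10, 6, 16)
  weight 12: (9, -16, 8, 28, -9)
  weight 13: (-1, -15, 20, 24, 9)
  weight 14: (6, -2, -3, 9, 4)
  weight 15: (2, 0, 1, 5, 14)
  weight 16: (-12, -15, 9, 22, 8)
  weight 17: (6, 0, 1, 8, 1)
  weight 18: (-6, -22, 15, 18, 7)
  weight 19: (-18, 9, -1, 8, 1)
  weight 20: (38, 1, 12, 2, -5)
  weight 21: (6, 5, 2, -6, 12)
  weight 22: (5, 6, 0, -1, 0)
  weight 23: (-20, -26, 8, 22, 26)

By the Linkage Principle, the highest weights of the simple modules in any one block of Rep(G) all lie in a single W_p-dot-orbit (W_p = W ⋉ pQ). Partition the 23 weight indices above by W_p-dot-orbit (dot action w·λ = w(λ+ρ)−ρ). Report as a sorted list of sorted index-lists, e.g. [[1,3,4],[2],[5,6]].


Cartan matrix: type A_5 (|W|=720); un-permuting the 5 rows.

λ_j+ρ reflected into Ā_23 (⟨·,θ^∨⟩≤23); 5-tuples as given:

  λ_1 → (6, 7, 1, 0, 1) · λ_2 → (0, 14, 1, 4, 2) · λ_3 → (7, 1, 2, 9, 2) · λ_4 → (6, 7, 1, 0, 1) · λ_5 → (0, 14, 1, 4, 2) · λ_6 → (7, 1, 2, 9, 2) · λ_7 → (9, 2, 0, 8, 2) · λ_8 → (9, 2, 0, 8, 2) · λ_9 → (1, 1, 2, 5, 13) · λ_10 → (4, 7, 0, 2, 5) · λ_11 → (6, 7, 1, 0, 1) · λ_12 → (6, 7, 1, 0, 1) · λ_13 → (9, 2, 0, 8, 2) · λ_14 → (7, 1, 2, 9, 2) · λ_15 → (1, 1, 2, 5, 13) · λ_16 → (4, 7, 0, 2, 5) · λ_17 → (7, 1, 2, 9, 2) · λ_18 → (1, 1, 2, 5, 13) · λ_19 → (9, 2, 0, 8, 2) · λ_20 → (7, 1, 2, 9, 2) · λ_21 → (1, 1, 2, 5, 13) · λ_22 → (6, 7, 1, 0, 1) · λ_23 → (9, 2, 0, 8, 2)

6 distinct reps among the 23 weights ⇒ 6 W_23-linkage classes:

[[1, 4, 11, 12, 22], [2, 5], [3, 6, 14, 17, 20], [7, 8, 13, 19, 23], [9, 15, 18, 21], [10, 16]]


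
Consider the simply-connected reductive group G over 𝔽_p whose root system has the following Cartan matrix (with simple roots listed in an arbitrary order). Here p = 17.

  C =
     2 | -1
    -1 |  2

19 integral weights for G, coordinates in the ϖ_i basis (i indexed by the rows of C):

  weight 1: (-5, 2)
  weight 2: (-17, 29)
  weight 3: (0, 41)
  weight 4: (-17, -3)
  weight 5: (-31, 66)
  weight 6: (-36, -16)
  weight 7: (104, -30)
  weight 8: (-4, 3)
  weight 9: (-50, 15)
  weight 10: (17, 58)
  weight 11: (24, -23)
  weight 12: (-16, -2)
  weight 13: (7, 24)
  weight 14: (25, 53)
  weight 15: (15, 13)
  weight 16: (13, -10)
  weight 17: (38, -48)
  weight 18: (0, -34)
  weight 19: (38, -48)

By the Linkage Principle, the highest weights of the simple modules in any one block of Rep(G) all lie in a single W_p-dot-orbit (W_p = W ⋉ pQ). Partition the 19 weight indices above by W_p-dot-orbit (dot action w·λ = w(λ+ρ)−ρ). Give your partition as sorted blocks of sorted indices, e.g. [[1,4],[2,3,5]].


C ↔ A_2 under row/col permutation; |W(A_2)| = 6.

Each λ_j+ρ reduced to Ā_17; 2-tuples below use C's row order:

    λ_1 → (3, 1)
    λ_2 → (3, 1)
    λ_3 → (8, 1)
    λ_4 → (1, 15)
    λ_5 → (3, 1)
    λ_6 → (1, 15)
    λ_7 → (5, 9)
    λ_8 → (3, 1)
    λ_9 → (1, 15)
    λ_10 → (8, 1)
    λ_11 → (5, 9)
    λ_12 → (1, 15)
    λ_13 → (8, 1)
    λ_14 → (5, 9)
    λ_15 → (3, 1)
    λ_16 → (5, 9)
    λ_17 → (4, 8)
    λ_18 → (1, 15)
    λ_19 → (4, 8)

Grouping the 19 weights by Ā_17-representative: 5 linkage classes.

[[1, 2, 5, 8, 15], [3, 10, 13], [4, 6, 9, 12, 18], [7, 11, 14, 16], [17, 19]]


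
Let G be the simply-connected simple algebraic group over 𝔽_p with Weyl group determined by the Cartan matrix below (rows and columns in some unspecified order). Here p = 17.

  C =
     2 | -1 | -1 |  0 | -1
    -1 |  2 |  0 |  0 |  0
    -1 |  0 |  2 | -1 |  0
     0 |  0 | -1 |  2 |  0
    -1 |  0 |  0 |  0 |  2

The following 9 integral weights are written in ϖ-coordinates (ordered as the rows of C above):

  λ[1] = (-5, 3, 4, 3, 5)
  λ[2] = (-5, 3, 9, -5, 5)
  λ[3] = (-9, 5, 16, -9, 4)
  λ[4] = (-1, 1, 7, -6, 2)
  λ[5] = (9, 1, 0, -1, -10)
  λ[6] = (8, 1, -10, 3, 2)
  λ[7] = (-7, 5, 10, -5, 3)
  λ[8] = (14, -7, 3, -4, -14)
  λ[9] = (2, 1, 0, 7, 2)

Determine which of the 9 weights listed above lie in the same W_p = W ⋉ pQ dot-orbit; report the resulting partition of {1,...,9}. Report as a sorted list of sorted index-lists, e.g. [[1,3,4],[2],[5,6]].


D_5 Cartan matrix, 5 simple roots permuted; ρ=(1,1,1,1,1).

W_17-reps of the 9 weights in Ā_17 (same 5-coord order as C):

    1: (4, 0, 1, 4, 2)
    2: (4, 0, 1, 4, 2)
    3: (0, 2, 3, 5, 3)
    4: (0, 2, 3, 5, 3)
    5: (1, 2, 1, 0, 9)
    6: (0, 2, 3, 5, 3)
    7: (4, 0, 1, 4, 2)
    8: (1, 2, 1, 0, 9)
    9: (0, 2, 3, 5, 3)

The 9 indices split into 3 linkage classes (same alcove rep ⇔ same W_17-dot-orbit):

[[1, 2, 7], [3, 4, 6, 9], [5, 8]]


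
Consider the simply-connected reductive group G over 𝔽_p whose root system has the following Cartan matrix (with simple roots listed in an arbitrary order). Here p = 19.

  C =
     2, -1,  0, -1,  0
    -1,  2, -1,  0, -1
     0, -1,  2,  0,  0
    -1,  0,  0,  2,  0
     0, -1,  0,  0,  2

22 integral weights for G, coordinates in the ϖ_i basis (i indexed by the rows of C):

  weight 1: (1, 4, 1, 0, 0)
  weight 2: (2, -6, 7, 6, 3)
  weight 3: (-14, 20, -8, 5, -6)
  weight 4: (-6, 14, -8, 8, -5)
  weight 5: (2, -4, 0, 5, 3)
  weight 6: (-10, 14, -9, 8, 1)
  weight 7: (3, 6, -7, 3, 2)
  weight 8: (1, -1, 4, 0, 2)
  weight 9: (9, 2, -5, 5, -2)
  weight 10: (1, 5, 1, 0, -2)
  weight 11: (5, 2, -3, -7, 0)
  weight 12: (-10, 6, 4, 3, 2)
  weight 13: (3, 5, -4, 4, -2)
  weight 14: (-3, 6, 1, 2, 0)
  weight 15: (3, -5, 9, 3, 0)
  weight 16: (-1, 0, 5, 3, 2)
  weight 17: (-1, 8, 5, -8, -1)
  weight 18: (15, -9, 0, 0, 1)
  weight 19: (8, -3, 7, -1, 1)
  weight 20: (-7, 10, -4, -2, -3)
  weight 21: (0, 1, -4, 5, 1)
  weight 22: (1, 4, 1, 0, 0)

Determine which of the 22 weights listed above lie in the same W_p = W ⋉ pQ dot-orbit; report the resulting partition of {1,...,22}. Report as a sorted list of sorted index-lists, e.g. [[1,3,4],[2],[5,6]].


Type D_5, rank 5, |W|=1920; reorder rows/cols to standard.

Each λ_j+ρ reduced to Ā_19; 5-tuples below use C's row order:

  λ_1 → (2, 5, 2, 1, 1)
  λ_2 → (2, 2, 3, 5, 1)
  λ_3 → (2, 2, 3, 5, 1)
  λ_4 → (0, 1, 6, 4, 3)
  λ_5 → (0, 1, 2, 6, 1)
  λ_6 → (2, 2, 6, 0, 0)
  λ_7 → (0, 1, 6, 4, 3)
  λ_8 → (2, 0, 5, 1, 3)
  λ_9 → (0, 1, 2, 6, 1)
  λ_10 → (2, 5, 2, 1, 1)
  λ_11 → (0, 1, 2, 6, 1)
  λ_12 → (2, 2, 3, 5, 1)
  λ_13 → (2, 2, 3, 5, 1)
  λ_14 → (2, 5, 2, 1, 1)
  λ_15 → (0, 1, 6, 4, 3)
  λ_16 → (0, 1, 6, 4, 3)
  λ_17 → (2, 2, 6, 0, 0)
  λ_18 → (2, 5, 2, 1, 1)
  λ_19 → (2, 2, 6, 0, 0)
  λ_20 → (0, 1, 2, 6, 1)
  λ_21 → (0, 1, 2, 6, 1)
  λ_22 → (2, 5, 2, 1, 1)

Grouping the 22 weights by Ā_19-representative: 6 linkage classes.

[[1, 10, 14, 18, 22], [2, 3, 12, 13], [4, 7, 15, 16], [5, 9, 11, 20, 21], [6, 17, 19], [8]]


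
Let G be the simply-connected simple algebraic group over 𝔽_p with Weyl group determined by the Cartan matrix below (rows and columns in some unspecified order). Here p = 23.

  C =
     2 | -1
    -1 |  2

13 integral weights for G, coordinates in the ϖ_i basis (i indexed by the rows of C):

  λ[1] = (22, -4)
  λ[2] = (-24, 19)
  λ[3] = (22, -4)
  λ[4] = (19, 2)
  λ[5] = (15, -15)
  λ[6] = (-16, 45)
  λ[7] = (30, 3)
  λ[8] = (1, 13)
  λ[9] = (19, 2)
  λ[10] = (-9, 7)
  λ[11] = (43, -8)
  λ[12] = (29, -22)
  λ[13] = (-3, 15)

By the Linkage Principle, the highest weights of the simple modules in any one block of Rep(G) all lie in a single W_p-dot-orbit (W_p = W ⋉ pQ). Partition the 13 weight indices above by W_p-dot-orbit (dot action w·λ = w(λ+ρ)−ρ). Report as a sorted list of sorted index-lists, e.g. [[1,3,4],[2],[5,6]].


Dynkin diagram of C (from the 2 off-diagonal −1 entries): A_2.

W_23-reps of the 13 weights in Ā_23 (same 2-coord order as C):

  [1] (20, 3);  [2] (20, 3);  [3] (20, 3);  [4] (20, 3);  [5] (2, 14);  [6] (8, 0);  [7] (11, 8);  [8] (2, 14);  [9] (20, 3);  [10] (8, 0);  [11] (2, 14);  [12] (2, 14);  [13] (2, 14)

These 13 weights hit 4 W_23-dot-orbits; sizes (5, 5, 2, 1):

[[1, 2, 3, 4, 9], [5, 8, 11, 12, 13], [6, 10], [7]]


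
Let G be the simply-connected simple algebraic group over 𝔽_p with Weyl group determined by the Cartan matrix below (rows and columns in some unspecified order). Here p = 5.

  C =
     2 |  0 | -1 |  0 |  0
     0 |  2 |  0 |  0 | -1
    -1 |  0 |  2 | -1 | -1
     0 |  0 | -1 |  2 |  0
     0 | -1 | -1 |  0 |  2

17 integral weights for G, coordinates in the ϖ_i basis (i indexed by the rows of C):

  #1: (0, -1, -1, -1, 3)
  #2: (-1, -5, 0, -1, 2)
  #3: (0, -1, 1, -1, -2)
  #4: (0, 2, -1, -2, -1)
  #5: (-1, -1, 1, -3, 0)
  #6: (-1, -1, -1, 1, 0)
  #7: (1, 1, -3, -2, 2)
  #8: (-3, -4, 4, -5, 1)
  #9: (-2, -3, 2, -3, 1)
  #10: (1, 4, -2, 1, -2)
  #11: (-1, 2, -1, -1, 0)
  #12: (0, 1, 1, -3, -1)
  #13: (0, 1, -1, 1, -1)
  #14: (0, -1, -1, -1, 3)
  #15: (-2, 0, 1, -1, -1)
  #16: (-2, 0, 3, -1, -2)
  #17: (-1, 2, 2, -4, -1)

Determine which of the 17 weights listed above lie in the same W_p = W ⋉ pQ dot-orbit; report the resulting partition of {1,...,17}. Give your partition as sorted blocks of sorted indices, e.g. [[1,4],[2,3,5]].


D_5 Cartan matrix, 5 simple roots permuted; ρ=(1,1,1,1,1).

Folding the 17 weights λ_j+ρ into Ā_5 (reps in the given 5-coord order):

  1: (1, 0, 0, 0, 0) · 2: (0, 3, 0, 0, 1) · 3: (1, 1, 1, 0, 0) · 4: (0, 2, 0, 0, 1) · 5: (0, 0, 0, 2, 1) · 6: (0, 0, 0, 2, 1) · 7: (1, 2, 0, 2, 0) · 8: (0, 0, 0, 2, 1) · 9: (1, 2, 0, 2, 0) · 10: (0, 2, 0, 0, 1) · 11: (0, 3, 0, 0, 1) · 12: (1, 2, 0, 2, 0) · 13: (1, 2, 0, 2, 0) · 14: (1, 0, 0, 0, 0) · 15: (1, 1, 1, 0, 0) · 16: (1, 1, 1, 0, 0) · 17: (1, 2, 0, 2, 0)

6 distinct reps among the 17 weights ⇒ 6 W_5-linkage classes:

[[1, 14], [2, 11], [3, 15, 16], [4, 10], [5, 6, 8], [7, 9, 12, 13, 17]]


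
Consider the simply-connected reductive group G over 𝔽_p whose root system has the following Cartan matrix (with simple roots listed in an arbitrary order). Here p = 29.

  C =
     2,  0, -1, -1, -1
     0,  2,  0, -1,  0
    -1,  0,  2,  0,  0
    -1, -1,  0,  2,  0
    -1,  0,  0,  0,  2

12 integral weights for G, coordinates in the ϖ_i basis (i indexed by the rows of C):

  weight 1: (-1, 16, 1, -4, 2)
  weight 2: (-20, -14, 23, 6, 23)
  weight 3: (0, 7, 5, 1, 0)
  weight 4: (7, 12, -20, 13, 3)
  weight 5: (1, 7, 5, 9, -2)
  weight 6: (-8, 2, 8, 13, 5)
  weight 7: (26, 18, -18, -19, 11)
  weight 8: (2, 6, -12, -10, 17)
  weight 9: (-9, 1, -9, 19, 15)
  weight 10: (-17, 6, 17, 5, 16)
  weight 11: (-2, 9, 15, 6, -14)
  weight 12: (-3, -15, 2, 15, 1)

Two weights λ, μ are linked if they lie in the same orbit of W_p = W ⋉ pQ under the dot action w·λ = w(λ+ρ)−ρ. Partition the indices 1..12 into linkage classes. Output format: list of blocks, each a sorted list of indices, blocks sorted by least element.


Type D_5, rank 5, |W|=1920; reorder rows/cols to standard.

W_29-reps of the 12 weights in Ā_29 (same 5-coord order as C):

  λ_1+ρ ↦ (2, 14, 1, 0, 0) · λ_2+ρ ↦ (4, 12, 1, 0, 1) · λ_3+ρ ↦ (1, 8, 6, 2, 1) · λ_4+ρ ↦ (6, 3, 2, 4, 1) · λ_5+ρ ↦ (1, 8, 6, 2, 1) · λ_6+ρ ↦ (6, 3, 2, 4, 1) · λ_7+ρ ↦ (1, 8, 6, 2, 1) · λ_8+ρ ↦ (1, 8, 6, 2, 1) · λ_9+ρ ↦ (7, 1, 8, 1, 0) · λ_10+ρ ↦ (6, 3, 2, 4, 1) · λ_11+ρ ↦ (6, 3, 2, 4, 1) · λ_12+ρ ↦ (2, 14, 1, 0, 0)

These 12 weights hit 5 W_29-dot-orbits; sizes (2, 1, 4, 4, 1):

[[1, 12], [2], [3, 5, 7, 8], [4, 6, 10, 11], [9]]


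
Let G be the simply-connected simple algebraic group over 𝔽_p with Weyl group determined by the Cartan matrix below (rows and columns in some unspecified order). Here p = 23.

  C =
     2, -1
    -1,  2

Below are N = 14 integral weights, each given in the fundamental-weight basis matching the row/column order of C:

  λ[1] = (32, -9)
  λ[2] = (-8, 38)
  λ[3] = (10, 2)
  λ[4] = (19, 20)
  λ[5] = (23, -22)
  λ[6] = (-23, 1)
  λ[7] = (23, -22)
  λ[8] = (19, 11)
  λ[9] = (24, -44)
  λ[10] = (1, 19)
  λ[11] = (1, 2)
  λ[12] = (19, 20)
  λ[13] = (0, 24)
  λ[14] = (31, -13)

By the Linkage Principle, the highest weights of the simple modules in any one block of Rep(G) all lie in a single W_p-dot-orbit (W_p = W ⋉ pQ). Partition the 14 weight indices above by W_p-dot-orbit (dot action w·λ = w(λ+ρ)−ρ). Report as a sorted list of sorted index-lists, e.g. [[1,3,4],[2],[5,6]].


A_2 Cartan matrix, 2 simple roots permuted; ρ=(1,1).

Folding the 14 weights λ_j+ρ into Ā_23 (reps in the given 2-coord order):

  1: (13, 2);  2: (9, 7);  3: (11, 3);  4: (2, 3);  5: (2, 20);  6: (2, 20);  7: (2, 20);  8: (11, 3);  9: (2, 3);  10: (2, 20);  11: (2, 3);  12: (2, 3);  13: (2, 20);  14: (11, 3)

5 distinct reps among the 14 weights ⇒ 5 W_23-linkage classes:

[[1], [2], [3, 8, 14], [4, 9, 11, 12], [5, 6, 7, 10, 13]]


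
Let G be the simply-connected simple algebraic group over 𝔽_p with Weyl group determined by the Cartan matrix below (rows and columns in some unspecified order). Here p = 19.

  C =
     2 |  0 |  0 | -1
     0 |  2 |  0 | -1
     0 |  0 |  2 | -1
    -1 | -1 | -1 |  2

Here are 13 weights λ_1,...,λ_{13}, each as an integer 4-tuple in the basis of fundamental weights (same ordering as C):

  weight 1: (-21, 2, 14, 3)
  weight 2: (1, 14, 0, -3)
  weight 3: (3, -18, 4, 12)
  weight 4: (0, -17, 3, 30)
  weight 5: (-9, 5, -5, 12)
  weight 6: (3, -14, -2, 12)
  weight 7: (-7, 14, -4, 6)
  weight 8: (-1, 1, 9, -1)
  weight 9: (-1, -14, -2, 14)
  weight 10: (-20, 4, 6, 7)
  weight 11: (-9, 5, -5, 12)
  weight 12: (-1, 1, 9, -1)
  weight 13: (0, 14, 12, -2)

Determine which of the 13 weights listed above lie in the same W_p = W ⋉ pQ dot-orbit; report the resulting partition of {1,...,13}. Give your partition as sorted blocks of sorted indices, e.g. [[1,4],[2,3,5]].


C ↔ D_4 under row/col permutation; |W(D_4)| = 192.

Each λ_j+ρ reduced to Ā_19; 4-tuples below use C's row order:

    λ_1+ρ ↦ (3, 12, 0, 1)
    λ_2+ρ ↦ (0, 13, 1, 1)
    λ_3+ρ ↦ (0, 13, 1, 1)
    λ_4+ρ ↦ (3, 12, 0, 1)
    λ_5+ρ ↦ (8, 6, 4, 0)
    λ_6+ρ ↦ (3, 12, 0, 1)
    λ_7+ρ ↦ (3, 12, 0, 1)
    λ_8+ρ ↦ (0, 2, 10, 0)
    λ_9+ρ ↦ (0, 13, 1, 1)
    λ_10+ρ ↦ (8, 6, 4, 0)
    λ_11+ρ ↦ (8, 6, 4, 0)
    λ_12+ρ ↦ (0, 2, 10, 0)
    λ_13+ρ ↦ (8, 6, 4, 0)

These 13 weights hit 4 W_19-dot-orbits; sizes (4, 3, 4, 2):

[[1, 4, 6, 7], [2, 3, 9], [5, 10, 11, 13], [8, 12]]


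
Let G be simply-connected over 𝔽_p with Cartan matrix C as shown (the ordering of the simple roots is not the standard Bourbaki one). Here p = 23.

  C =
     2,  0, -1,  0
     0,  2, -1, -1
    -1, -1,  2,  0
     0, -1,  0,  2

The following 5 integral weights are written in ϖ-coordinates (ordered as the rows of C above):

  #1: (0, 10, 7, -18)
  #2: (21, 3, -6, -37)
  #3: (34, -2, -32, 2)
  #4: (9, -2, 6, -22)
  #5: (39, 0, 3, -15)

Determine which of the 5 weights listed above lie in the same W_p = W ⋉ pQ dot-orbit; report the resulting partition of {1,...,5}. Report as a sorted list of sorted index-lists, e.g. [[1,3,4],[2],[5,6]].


C ↔ A_4 under row/col permutation; |W(A_4)| = 120.

W_23-reps of the 5 weights in Ā_23 (same 4-coord order as C):

  λ_1+ρ ↦ (1, 6, 2, 11);  λ_2+ρ ↦ (1, 9, 8, 4);  λ_3+ρ ↦ (1, 6, 2, 11);  λ_4+ρ ↦ (5, 6, 10, 1);  λ_5+ρ ↦ (1, 9, 8, 4)

Linkage partition of the 5 weights (3 classes, p=23):

[[1, 3], [2, 5], [4]]


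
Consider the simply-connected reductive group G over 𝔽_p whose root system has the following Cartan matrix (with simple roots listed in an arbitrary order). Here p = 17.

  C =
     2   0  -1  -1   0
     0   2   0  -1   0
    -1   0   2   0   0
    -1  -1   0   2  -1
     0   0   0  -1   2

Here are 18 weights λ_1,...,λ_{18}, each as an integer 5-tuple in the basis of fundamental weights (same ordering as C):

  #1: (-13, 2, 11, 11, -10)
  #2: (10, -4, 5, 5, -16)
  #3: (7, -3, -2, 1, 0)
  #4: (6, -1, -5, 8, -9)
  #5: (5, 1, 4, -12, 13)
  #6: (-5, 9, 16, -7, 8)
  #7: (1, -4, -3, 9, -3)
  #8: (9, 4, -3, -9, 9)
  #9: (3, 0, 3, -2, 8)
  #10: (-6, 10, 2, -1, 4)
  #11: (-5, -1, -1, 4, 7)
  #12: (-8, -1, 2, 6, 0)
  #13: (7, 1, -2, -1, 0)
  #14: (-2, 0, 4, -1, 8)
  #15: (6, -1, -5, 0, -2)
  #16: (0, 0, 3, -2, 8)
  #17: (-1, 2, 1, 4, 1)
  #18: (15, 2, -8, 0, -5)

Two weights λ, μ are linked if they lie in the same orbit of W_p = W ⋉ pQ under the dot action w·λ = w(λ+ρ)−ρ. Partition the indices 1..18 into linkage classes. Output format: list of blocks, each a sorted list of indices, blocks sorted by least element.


Cartan matrix: type D_5 (|W|=1920); un-permuting the 5 rows.

Each λ_j+ρ reduced to Ā_17; 5-tuples below use C's row order:

  1: (2, 6, 0, 3, 0) · 2: (2, 6, 0, 3, 0) · 3: (6, 2, 1, 0, 1) · 4: (0, 0, 4, 1, 8) · 5: (2, 6, 0, 3, 0) · 6: (3, 0, 4, 0, 1) · 7: (0, 3, 2, 5, 2) · 8: (0, 3, 2, 5, 2) · 9: (0, 0, 4, 1, 8) · 10: (2, 6, 0, 3, 0) · 11: (0, 0, 4, 1, 8) · 12: (3, 0, 4, 0, 1) · 13: (6, 2, 1, 0, 1) · 14: (0, 0, 4, 1, 8) · 15: (3, 0, 4, 0, 1) · 16: (0, 0, 4, 1, 8) · 17: (0, 3, 2, 5, 2) · 18: (3, 0, 4, 0, 1)

Grouping the 18 weights by Ā_17-representative: 5 linkage classes.

[[1, 2, 5, 10], [3, 13], [4, 9, 11, 14, 16], [6, 12, 15, 18], [7, 8, 17]]


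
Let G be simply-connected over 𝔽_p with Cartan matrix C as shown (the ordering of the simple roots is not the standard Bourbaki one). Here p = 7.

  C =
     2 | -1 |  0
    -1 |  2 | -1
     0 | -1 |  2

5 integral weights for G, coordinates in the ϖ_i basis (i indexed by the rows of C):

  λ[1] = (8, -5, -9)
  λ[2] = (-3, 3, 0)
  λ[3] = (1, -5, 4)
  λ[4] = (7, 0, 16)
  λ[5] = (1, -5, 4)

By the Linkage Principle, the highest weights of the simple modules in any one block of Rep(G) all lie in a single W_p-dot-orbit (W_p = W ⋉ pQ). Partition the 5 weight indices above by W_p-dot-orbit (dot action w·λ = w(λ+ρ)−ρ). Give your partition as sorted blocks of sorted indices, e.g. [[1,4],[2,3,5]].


Cartan matrix: type A_3 (|W|=24); un-permuting the 3 rows.

Folding the 5 weights λ_j+ρ into Ā_7 (reps in the given 3-coord order):

  λ_1+ρ ↦ (2, 2, 1)
  λ_2+ρ ↦ (2, 2, 1)
  λ_3+ρ ↦ (2, 2, 1)
  λ_4+ρ ↦ (1, 3, 2)
  λ_5+ρ ↦ (2, 2, 1)

Linkage partition of the 5 weights (2 classes, p=7):

[[1, 2, 3, 5], [4]]


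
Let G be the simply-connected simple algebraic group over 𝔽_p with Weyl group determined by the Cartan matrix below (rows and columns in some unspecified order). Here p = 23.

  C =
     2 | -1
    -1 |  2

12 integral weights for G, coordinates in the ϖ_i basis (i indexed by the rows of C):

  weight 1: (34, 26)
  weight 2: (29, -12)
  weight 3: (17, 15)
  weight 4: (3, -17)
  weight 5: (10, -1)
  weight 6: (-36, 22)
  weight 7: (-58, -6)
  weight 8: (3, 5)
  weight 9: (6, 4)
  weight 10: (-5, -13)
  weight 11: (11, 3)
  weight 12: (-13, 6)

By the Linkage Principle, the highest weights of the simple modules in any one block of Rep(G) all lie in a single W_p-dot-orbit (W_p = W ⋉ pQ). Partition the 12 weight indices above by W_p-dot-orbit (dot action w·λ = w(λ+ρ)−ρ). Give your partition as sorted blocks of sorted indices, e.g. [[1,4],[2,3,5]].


Cartan matrix: type A_2 (|W|=6); un-permuting the 2 rows.

λ_j+ρ reflected into Ā_23 (⟨·,θ^∨⟩≤23); 2-tuples as given:

  λ_1+ρ ↦ (12, 4) · λ_2+ρ ↦ (12, 4) · λ_3+ρ ↦ (7, 5) · λ_4+ρ ↦ (12, 4) · λ_5+ρ ↦ (11, 0) · λ_6+ρ ↦ (11, 0) · λ_7+ρ ↦ (7, 5) · λ_8+ρ ↦ (4, 6) · λ_9+ρ ↦ (7, 5) · λ_10+ρ ↦ (12, 4) · λ_11+ρ ↦ (12, 4) · λ_12+ρ ↦ (7, 5)

Partition of {1..12} into 4 W_23-dot-orbits:

[[1, 2, 4, 10, 11], [3, 7, 9, 12], [5, 6], [8]]


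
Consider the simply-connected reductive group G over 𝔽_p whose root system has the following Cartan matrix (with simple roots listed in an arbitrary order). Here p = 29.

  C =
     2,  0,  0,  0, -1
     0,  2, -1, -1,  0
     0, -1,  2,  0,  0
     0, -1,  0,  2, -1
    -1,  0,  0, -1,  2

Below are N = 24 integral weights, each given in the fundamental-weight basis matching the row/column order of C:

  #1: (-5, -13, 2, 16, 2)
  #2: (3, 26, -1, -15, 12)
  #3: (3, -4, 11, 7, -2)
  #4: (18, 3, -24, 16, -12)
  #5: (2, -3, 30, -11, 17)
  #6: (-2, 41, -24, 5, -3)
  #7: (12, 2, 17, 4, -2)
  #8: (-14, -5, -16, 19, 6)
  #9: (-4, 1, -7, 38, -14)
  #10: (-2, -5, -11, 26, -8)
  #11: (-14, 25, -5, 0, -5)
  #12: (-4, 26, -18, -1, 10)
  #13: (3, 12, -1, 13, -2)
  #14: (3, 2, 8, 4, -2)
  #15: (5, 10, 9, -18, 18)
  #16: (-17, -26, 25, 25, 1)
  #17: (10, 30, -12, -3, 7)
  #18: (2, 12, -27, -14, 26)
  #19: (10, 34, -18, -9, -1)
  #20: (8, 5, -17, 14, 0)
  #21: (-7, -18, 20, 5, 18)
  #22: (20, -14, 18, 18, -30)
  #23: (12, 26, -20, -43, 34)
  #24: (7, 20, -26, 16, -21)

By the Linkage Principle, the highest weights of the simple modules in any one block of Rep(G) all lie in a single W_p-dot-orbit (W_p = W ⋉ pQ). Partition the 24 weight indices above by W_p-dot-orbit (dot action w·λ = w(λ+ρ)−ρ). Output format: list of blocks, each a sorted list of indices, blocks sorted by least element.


Root system A_5: the 5×5 matrix C matches after relabeling.

Each λ_j+ρ reduced to Ā_29; 5-tuples below use C's row order:

  1: (3, 3, 9, 4, 1)
  2: (2, 12, 1, 13, 1)
  3: (3, 3, 9, 4, 1)
  4: (6, 6, 4, 11, 2)
  5: (6, 10, 8, 0, 2)
  6: (1, 6, 4, 13, 3)
  7: (3, 3, 9, 4, 1)
  8: (7, 10, 4, 5, 1)
  9: (1, 6, 4, 13, 3)
  10: (7, 10, 4, 5, 1)
  11: (1, 6, 4, 13, 3)
  12: (6, 10, 8, 0, 2)
  13: (2, 12, 1, 13, 1)
  14: (3, 3, 9, 4, 1)
  15: (6, 6, 4, 11, 2)
  16: (2, 12, 1, 13, 1)
  17: (6, 10, 8, 0, 2)
  18: (2, 12, 1, 13, 1)
  19: (6, 10, 8, 0, 2)
  20: (7, 10, 4, 5, 1)
  21: (6, 6, 4, 11, 2)
  22: (6, 6, 4, 11, 2)
  23: (7, 10, 4, 5, 1)
  24: (3, 3, 9, 4, 1)

These 24 weights hit 6 W_29-dot-orbits; sizes (5, 4, 4, 4, 3, 4):

[[1, 3, 7, 14, 24], [2, 13, 16, 18], [4, 15, 21, 22], [5, 12, 17, 19], [6, 9, 11], [8, 10, 20, 23]]


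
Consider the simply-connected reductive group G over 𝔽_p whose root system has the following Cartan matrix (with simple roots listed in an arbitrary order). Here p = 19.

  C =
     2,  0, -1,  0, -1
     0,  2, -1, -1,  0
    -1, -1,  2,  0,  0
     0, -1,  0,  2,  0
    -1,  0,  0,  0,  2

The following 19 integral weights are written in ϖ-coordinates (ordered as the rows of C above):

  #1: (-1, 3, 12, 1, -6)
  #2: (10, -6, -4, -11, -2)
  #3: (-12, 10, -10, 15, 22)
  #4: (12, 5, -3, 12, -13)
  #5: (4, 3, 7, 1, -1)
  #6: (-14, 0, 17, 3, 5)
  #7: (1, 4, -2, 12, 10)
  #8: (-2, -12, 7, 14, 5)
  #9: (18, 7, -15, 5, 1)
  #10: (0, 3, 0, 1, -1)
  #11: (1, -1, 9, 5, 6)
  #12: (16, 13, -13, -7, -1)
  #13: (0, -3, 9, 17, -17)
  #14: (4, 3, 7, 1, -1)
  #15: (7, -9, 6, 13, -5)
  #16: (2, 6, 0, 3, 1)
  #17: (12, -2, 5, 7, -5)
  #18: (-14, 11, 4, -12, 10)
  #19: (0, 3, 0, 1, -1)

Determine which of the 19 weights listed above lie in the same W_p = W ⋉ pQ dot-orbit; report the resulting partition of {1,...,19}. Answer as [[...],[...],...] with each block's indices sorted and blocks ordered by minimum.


Type A_5, rank 5, |W|=720; reorder rows/cols to standard.

Alcove-folded reps (p=19, 19 weights, presented ϖ-order):

  1: (5, 4, 8, 2, 0) · 2: (1, 5, 2, 3, 7) · 3: (1, 5, 2, 3, 7) · 4: (1, 4, 1, 2, 0) · 5: (5, 4, 8, 2, 0) · 6: (6, 1, 5, 0, 3) · 7: (1, 4, 1, 2, 0) · 8: (3, 7, 1, 4, 2) · 9: (5, 4, 8, 2, 0) · 10: (1, 4, 1, 2, 0) · 11: (2, 0, 10, 0, 1) · 12: (5, 4, 8, 2, 0) · 13: (1, 5, 2, 3, 7) · 14: (5, 4, 8, 2, 0) · 15: (3, 7, 1, 4, 2) · 16: (3, 7, 1, 4, 2) · 17: (6, 1, 5, 0, 3) · 18: (3, 7, 1, 4, 2) · 19: (1, 4, 1, 2, 0)

6 distinct reps among the 19 weights ⇒ 6 W_19-linkage classes:

[[1, 5, 9, 12, 14], [2, 3, 13], [4, 7, 10, 19], [6, 17], [8, 15, 16, 18], [11]]


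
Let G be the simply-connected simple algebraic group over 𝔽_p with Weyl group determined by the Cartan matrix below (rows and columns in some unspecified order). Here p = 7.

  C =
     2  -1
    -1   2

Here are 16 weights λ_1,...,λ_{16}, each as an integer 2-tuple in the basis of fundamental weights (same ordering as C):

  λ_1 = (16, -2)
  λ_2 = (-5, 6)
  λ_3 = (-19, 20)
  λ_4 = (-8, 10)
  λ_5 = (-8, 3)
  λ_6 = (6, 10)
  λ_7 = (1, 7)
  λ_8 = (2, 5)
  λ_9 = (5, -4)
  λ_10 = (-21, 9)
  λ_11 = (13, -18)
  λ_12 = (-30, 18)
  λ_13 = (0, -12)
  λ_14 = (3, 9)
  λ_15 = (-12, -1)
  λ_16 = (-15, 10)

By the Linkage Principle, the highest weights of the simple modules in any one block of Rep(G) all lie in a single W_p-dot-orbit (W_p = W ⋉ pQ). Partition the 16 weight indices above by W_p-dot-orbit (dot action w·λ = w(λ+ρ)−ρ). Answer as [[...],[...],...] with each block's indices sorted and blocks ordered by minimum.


Type A_2, rank 2, |W|=6; reorder rows/cols to standard.

Alcove-folded reps (p=7, 16 weights, presented ϖ-order):

    λ_1 → (1, 4)
    λ_2 → (4, 3)
    λ_3 → (3, 0)
    λ_4 → (3, 0)
    λ_5 → (4, 3)
    λ_6 → (0, 4)
    λ_7 → (1, 4)
    λ_8 → (1, 4)
    λ_9 → (3, 3)
    λ_10 → (3, 3)
    λ_11 → (4, 3)
    λ_12 → (1, 4)
    λ_13 → (3, 3)
    λ_14 → (3, 0)
    λ_15 → (4, 3)
    λ_16 → (0, 4)

Grouping the 16 weights by Ā_7-representative: 5 linkage classes.

[[1, 7, 8, 12], [2, 5, 11, 15], [3, 4, 14], [6, 16], [9, 10, 13]]
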